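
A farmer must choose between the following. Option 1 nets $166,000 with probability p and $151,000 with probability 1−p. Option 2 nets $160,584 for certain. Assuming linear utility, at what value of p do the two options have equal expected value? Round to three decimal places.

p = 0.639

p·166000 + (1−p)·151000 = 160584
15000p + 151000 = 160584
p = (160584 − 151000) / 15000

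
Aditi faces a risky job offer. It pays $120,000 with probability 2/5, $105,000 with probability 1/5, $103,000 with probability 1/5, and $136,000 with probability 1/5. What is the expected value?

EV = 2/5 × 120000 + 1/5 × 105000 + 1/5 × 103000 + 1/5 × 136000 = 48000 + 21000 + 20600 + 27200 = 116800

$116,800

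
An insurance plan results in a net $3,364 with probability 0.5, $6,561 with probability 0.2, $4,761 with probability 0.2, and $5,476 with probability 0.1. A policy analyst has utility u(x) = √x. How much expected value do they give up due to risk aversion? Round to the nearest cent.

E[u] = 0.5·√3364 + 0.2·√6561 + 0.2·√4761 + 0.1·√5476 = 0.5·58 + 0.2·81 + 0.2·69 + 0.1·74 = 66.4
CE = (66.4)² = 4408.96
Risk premium = EV − CE = 4494 − 4408.96 = 85.04

$85.04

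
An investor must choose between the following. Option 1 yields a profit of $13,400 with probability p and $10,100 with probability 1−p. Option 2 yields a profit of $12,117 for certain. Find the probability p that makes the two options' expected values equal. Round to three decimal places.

p·13400 + (1−p)·10100 = 12117
3300p + 10100 = 12117
p = (12117 − 10100) / 3300

p = 0.611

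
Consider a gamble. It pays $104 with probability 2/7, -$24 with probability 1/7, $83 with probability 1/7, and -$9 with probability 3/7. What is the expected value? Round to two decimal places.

EV = 2/7 × 104 + 1/7 × (-24) + 1/7 × 83 + 3/7 × (-9) = 29.7143 − 3.4286 + 11.8571 − 3.8571 = 34.2857

$34.29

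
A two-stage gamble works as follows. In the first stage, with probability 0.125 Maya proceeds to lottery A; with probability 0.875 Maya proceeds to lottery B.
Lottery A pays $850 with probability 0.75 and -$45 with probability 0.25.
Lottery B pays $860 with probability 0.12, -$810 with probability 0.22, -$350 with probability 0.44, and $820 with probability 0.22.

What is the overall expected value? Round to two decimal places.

EV(A) = 0.75 × 850 + 0.25 × (-45) = 637.5 − 11.25 = 626.25
EV(B) = 0.12 × 860 + 0.22 × (-810) + 0.44 × (-350) + 0.22 × 820 = 103.2 − 178.2 − 154 + 180.4 = -48.6
Overall = 0.125 × 626.25 + 0.875 × (-48.6) = 78.28125 − 42.525 = 35.75625

$35.76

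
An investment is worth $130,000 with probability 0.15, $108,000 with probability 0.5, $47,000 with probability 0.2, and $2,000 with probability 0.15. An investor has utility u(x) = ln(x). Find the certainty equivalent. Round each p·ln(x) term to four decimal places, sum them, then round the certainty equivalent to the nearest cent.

E[u] = 0.15·ln(130000) + 0.5·ln(108000) + 0.2·ln(47000) + 0.15·ln(2000) = 1.7663 + 5.7949 + 2.1516 + 1.1401 = 10.8529
CE = e^10.8529 ≈ 51683.82

$51,683.82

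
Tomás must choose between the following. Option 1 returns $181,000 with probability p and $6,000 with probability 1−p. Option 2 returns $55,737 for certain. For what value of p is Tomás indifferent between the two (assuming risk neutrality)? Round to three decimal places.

p = 0.284

p·181000 + (1−p)·6000 = 55737
175000p + 6000 = 55737
p = (55737 − 6000) / 175000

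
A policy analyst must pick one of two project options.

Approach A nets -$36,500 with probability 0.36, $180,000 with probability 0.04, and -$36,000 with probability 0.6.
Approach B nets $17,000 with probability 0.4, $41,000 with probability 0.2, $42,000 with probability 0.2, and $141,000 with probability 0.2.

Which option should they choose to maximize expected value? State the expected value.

Approach B ($51,600)

Approach A = 0.36 × (-36500) + 0.04 × 180000 + 0.6 × (-36000) = -13140 + 7200 − 21600 = -27540
Approach B = 0.4 × 17000 + 0.2 × 41000 + 0.2 × 42000 + 0.2 × 141000 = 6800 + 8200 + 8400 + 28200 = 51600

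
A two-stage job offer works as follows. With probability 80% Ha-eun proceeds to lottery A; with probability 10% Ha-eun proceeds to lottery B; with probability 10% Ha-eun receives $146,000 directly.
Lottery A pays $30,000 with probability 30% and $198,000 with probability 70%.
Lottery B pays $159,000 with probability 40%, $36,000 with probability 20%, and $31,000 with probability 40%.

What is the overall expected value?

EV(A) = 0.3 × 30000 + 0.7 × 198000 = 9000 + 138600 = 147600
EV(B) = 0.4 × 159000 + 0.2 × 36000 + 0.4 × 31000 = 63600 + 7200 + 12400 = 83200
Branch C: 146000 (certain)
Overall = 0.8 × 147600 + 0.1 × 83200 + 0.1 × 146000 = 118080 + 8320 + 14600 = 141000

$141,000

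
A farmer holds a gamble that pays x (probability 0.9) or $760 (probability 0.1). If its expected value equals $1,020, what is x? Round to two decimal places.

x = $1,048.89

0.9·x + 0.1·760 = 1020
0.9·x = 1020 − 76 = 944
x = 944 / 0.9 = 1048.8889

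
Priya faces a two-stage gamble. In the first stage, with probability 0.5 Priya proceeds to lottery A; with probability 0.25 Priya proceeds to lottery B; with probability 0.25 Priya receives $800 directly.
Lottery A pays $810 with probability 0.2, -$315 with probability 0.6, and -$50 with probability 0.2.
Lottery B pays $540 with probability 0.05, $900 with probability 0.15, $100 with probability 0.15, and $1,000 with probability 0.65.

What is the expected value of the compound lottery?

EV(A) = 0.2 × 810 + 0.6 × (-315) + 0.2 × (-50) = 162 − 189 − 10 = -37
EV(B) = 0.05 × 540 + 0.15 × 900 + 0.15 × 100 + 0.65 × 1000 = 27 + 135 + 15 + 650 = 827
Branch C: 800 (certain)
Overall = 0.5 × (-37) + 0.25 × 827 + 0.25 × 800 = -18.5 + 206.75 + 200 = 388.25

$388.25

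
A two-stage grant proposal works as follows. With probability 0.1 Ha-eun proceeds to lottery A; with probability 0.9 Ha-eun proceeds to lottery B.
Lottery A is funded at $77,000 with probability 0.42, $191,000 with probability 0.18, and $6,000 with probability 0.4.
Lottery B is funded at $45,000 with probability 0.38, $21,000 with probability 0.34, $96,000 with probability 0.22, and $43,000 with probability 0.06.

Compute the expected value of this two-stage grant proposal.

EV(A) = 0.42 × 77000 + 0.18 × 191000 + 0.4 × 6000 = 32340 + 34380 + 2400 = 69120
EV(B) = 0.38 × 45000 + 0.34 × 21000 + 0.22 × 96000 + 0.06 × 43000 = 17100 + 7140 + 21120 + 2580 = 47940
Overall = 0.1 × 69120 + 0.9 × 47940 = 6912 + 43146 = 50058

$50,058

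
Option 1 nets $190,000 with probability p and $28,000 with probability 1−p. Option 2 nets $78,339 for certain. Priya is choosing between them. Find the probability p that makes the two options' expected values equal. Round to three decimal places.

p = 0.311

p·190000 + (1−p)·28000 = 78339
162000p + 28000 = 78339
p = (78339 − 28000) / 162000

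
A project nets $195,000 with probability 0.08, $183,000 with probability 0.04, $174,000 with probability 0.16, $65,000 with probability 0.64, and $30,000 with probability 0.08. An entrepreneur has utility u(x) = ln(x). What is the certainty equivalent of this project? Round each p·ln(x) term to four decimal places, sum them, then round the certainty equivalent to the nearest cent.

$81,405.65

E[u] = 0.08·ln(195000) + 0.04·ln(183000) + 0.16·ln(174000) + 0.64·ln(65000) + 0.08·ln(30000) = 0.9745 + 0.4847 + 1.9307 + 7.0926 + 0.8247 = 11.3072
CE = e^11.3072 ≈ 81405.65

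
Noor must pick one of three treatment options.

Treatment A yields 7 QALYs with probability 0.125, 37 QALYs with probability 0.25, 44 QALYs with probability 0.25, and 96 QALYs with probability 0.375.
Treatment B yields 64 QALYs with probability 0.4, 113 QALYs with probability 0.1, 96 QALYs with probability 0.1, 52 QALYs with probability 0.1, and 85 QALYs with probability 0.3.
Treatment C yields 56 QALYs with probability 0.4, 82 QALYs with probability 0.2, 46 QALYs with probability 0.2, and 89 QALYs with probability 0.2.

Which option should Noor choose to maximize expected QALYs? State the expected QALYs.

Treatment A = 0.125 × 7 + 0.25 × 37 + 0.25 × 44 + 0.375 × 96 = 0.875 + 9.25 + 11 + 36 = 57.125
Treatment B = 0.4 × 64 + 0.1 × 113 + 0.1 × 96 + 0.1 × 52 + 0.3 × 85 = 25.6 + 11.3 + 9.6 + 5.2 + 25.5 = 77.2
Treatment C = 0.4 × 56 + 0.2 × 82 + 0.2 × 46 + 0.2 × 89 = 22.4 + 16.4 + 9.2 + 17.8 = 65.8

Treatment B (77.2 QALYs)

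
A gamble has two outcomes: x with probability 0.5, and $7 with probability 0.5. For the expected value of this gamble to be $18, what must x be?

0.5·x + 0.5·7 = 18
0.5·x = 18 − 3.5 = 14.5
x = 14.5 / 0.5 = 29

x = $29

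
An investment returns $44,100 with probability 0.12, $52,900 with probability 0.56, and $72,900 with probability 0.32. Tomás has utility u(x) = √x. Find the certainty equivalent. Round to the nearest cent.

$57,792.16

E[u] = 0.12·√44100 + 0.56·√52900 + 0.32·√72900 = 0.12·210 + 0.56·230 + 0.32·270 = 240.4
CE = (240.4)² = 57792.16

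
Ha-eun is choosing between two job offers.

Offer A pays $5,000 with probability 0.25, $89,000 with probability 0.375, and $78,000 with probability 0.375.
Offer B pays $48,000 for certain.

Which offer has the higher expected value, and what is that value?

Offer A = 0.25 × 5000 + 0.375 × 89000 + 0.375 × 78000 = 1250 + 33375 + 29250 = 63875
Offer B: 48000 (certain)

Offer A ($63,875)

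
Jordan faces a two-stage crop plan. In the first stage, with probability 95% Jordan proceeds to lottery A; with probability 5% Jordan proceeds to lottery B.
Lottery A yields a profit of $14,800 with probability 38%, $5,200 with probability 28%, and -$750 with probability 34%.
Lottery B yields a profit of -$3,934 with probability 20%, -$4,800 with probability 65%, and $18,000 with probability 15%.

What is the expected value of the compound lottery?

EV(A) = 0.38 × 14800 + 0.28 × 5200 + 0.34 × (-750) = 5624 + 1456 − 255 = 6825
EV(B) = 0.2 × (-3934) + 0.65 × (-4800) + 0.15 × 18000 = -786.8 − 3120 + 2700 = -1206.8
Overall = 0.95 × 6825 + 0.05 × (-1206.8) = 6483.75 − 60.34 = 6423.41

$6,423.41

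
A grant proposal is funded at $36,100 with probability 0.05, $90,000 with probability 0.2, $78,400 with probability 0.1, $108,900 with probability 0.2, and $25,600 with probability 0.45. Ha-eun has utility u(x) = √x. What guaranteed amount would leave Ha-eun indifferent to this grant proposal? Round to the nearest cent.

$55,460.25

E[u] = 0.05·√36100 + 0.2·√90000 + 0.1·√78400 + 0.2·√108900 + 0.45·√25600 = 0.05·190 + 0.2·300 + 0.1·280 + 0.2·330 + 0.45·160 = 235.5
CE = (235.5)² = 55460.25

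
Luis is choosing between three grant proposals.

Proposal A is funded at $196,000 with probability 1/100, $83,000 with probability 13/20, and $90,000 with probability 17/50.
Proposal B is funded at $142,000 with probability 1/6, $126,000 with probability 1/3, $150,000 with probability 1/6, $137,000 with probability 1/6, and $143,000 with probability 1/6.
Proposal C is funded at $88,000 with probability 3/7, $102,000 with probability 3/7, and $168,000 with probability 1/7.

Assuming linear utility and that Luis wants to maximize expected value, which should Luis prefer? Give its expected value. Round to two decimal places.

Proposal B ($137,333.33)

Proposal A = 1/100 × 196000 + 13/20 × 83000 + 17/50 × 90000 = 1960 + 53950 + 30600 = 86510
Proposal B = 1/6 × 142000 + 1/3 × 126000 + 1/6 × 150000 + 1/6 × 137000 + 1/6 × 143000 = 23666.6667 + 42000 + 25000 + 22833.3333 + 23833.3333 = 137333.3333
Proposal C = 3/7 × 88000 + 3/7 × 102000 + 1/7 × 168000 = 37714.2857 + 43714.2857 + 24000 = 105428.5714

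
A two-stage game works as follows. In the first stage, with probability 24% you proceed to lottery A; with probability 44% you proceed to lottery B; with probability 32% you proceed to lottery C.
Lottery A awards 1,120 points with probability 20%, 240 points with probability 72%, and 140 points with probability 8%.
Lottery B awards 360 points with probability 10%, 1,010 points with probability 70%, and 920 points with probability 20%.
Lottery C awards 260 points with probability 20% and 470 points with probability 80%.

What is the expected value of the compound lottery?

642.76 points

EV(A) = 0.2 × 1120 + 0.72 × 240 + 0.08 × 140 = 224 + 172.8 + 11.2 = 408
EV(B) = 0.1 × 360 + 0.7 × 1010 + 0.2 × 920 = 36 + 707 + 184 = 927
EV(C) = 0.2 × 260 + 0.8 × 470 = 52 + 376 = 428
Overall = 0.24 × 408 + 0.44 × 927 + 0.32 × 428 = 97.92 + 407.88 + 136.96 = 642.76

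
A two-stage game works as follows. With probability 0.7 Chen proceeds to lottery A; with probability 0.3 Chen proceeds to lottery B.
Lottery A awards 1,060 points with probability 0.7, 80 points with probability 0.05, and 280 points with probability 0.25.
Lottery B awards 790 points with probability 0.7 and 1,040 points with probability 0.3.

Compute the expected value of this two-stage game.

830.7 points

EV(A) = 0.7 × 1060 + 0.05 × 80 + 0.25 × 280 = 742 + 4 + 70 = 816
EV(B) = 0.7 × 790 + 0.3 × 1040 = 553 + 312 = 865
Overall = 0.7 × 816 + 0.3 × 865 = 571.2 + 259.5 = 830.7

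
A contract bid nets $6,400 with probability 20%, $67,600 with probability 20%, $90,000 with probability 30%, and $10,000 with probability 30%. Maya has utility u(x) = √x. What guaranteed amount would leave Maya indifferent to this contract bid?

$35,344

E[u] = 0.2·√6400 + 0.2·√67600 + 0.3·√90000 + 0.3·√10000 = 0.2·80 + 0.2·260 + 0.3·300 + 0.3·100 = 188
CE = (188)² = 35344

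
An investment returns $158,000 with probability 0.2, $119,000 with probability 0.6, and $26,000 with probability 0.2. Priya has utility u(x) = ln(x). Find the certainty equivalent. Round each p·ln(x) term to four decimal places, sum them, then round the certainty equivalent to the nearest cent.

E[u] = 0.2·ln(158000) + 0.6·ln(119000) + 0.2·ln(26000) = 2.3941 + 7.0121 + 2.0332 = 11.4394
CE = e^11.4394 ≈ 92911.25

$92,911.25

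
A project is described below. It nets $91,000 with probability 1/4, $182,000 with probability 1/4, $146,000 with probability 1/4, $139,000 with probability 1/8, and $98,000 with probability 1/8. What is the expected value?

$134,375

EV = 1/4 × 91000 + 1/4 × 182000 + 1/4 × 146000 + 1/8 × 139000 + 1/8 × 98000 = 22750 + 45500 + 36500 + 17375 + 12250 = 134375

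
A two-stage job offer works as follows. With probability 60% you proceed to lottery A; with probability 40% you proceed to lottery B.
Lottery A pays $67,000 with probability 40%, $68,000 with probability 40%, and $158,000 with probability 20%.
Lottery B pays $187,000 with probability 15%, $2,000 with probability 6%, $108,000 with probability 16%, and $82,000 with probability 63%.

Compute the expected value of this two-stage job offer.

$90,204

EV(A) = 0.4 × 67000 + 0.4 × 68000 + 0.2 × 158000 = 26800 + 27200 + 31600 = 85600
EV(B) = 0.15 × 187000 + 0.06 × 2000 + 0.16 × 108000 + 0.63 × 82000 = 28050 + 120 + 17280 + 51660 = 97110
Overall = 0.6 × 85600 + 0.4 × 97110 = 51360 + 38844 = 90204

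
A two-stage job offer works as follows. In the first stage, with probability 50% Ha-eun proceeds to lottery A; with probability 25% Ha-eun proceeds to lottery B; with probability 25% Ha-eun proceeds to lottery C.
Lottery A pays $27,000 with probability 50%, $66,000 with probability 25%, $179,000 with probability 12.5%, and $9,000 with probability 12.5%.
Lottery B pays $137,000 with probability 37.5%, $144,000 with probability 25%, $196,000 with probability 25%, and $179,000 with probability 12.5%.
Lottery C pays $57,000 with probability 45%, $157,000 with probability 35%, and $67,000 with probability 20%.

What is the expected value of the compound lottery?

EV(A) = 0.5 × 27000 + 0.25 × 66000 + 0.125 × 179000 + 0.125 × 9000 = 13500 + 16500 + 22375 + 1125 = 53500
EV(B) = 0.375 × 137000 + 0.25 × 144000 + 0.25 × 196000 + 0.125 × 179000 = 51375 + 36000 + 49000 + 22375 = 158750
EV(C) = 0.45 × 57000 + 0.35 × 157000 + 0.2 × 67000 = 25650 + 54950 + 13400 = 94000
Overall = 0.5 × 53500 + 0.25 × 158750 + 0.25 × 94000 = 26750 + 39687.5 + 23500 = 89937.5

$89,937.50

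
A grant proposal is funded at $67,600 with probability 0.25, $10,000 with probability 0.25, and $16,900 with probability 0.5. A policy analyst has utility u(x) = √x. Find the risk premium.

$3,825

E[u] = 0.25·√67600 + 0.25·√10000 + 0.5·√16900 = 0.25·260 + 0.25·100 + 0.5·130 = 155
CE = (155)² = 24025
Risk premium = EV − CE = 27850 − 24025 = 3825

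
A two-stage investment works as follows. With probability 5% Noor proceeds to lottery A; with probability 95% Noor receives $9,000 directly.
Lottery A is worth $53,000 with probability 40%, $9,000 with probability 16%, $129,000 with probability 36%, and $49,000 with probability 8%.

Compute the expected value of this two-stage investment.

EV(A) = 0.4 × 53000 + 0.16 × 9000 + 0.36 × 129000 + 0.08 × 49000 = 21200 + 1440 + 46440 + 3920 = 73000
Branch B: 9000 (certain)
Overall = 0.05 × 73000 + 0.95 × 9000 = 3650 + 8550 = 12200

$12,200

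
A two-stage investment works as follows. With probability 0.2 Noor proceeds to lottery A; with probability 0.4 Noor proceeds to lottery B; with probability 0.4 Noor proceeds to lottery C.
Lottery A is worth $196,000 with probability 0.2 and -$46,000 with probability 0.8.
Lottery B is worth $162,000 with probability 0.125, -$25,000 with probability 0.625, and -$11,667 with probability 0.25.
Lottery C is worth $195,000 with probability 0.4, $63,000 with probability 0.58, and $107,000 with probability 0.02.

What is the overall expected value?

EV(A) = 0.2 × 196000 + 0.8 × (-46000) = 39200 − 36800 = 2400
EV(B) = 0.125 × 162000 + 0.625 × (-25000) + 0.25 × (-11667) = 20250 − 15625 − 2916.75 = 1708.25
EV(C) = 0.4 × 195000 + 0.58 × 63000 + 0.02 × 107000 = 78000 + 36540 + 2140 = 116680
Overall = 0.2 × 2400 + 0.4 × 1708.25 + 0.4 × 116680 = 480 + 683.3 + 46672 = 47835.3

$47,835.30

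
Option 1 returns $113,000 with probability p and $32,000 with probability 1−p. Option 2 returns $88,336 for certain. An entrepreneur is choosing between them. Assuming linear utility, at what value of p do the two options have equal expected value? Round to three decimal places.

p = 0.696

p·113000 + (1−p)·32000 = 88336
81000p + 32000 = 88336
p = (88336 − 32000) / 81000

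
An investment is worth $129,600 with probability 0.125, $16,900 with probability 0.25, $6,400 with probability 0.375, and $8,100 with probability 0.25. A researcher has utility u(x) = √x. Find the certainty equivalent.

$16,900

E[u] = 0.125·√129600 + 0.25·√16900 + 0.375·√6400 + 0.25·√8100 = 0.125·360 + 0.25·130 + 0.375·80 + 0.25·90 = 130
CE = (130)² = 16900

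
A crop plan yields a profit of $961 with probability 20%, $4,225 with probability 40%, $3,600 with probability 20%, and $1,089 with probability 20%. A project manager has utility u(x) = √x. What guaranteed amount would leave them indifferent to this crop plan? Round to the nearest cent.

E[u] = 0.2·√961 + 0.4·√4225 + 0.2·√3600 + 0.2·√1089 = 0.2·31 + 0.4·65 + 0.2·60 + 0.2·33 = 50.8
CE = (50.8)² = 2580.64

$2,580.64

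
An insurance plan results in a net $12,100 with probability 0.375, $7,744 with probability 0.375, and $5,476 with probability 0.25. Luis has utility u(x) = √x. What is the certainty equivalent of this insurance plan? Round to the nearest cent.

E[u] = 0.375·√12100 + 0.375·√7744 + 0.25·√5476 = 0.375·110 + 0.375·88 + 0.25·74 = 92.75
CE = (92.75)² = 8602.5625

$8,602.56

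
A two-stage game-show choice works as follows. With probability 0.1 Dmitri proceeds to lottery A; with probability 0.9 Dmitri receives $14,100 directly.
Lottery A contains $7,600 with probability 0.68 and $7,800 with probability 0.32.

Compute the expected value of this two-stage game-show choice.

EV(A) = 0.68 × 7600 + 0.32 × 7800 = 5168 + 2496 = 7664
Branch B: 14100 (certain)
Overall = 0.1 × 7664 + 0.9 × 14100 = 766.4 + 12690 = 13456.4

$13,456.40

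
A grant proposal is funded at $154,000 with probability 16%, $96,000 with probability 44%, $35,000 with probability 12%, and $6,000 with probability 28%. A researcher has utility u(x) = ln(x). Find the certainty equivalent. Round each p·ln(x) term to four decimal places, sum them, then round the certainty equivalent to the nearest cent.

E[u] = 0.16·ln(154000) + 0.44·ln(96000) + 0.12·ln(35000) + 0.28·ln(6000) = 1.9112 + 5.0477 + 1.2556 + 2.4359 = 10.6504
CE = e^10.6504 ≈ 42209.47

$42,209.47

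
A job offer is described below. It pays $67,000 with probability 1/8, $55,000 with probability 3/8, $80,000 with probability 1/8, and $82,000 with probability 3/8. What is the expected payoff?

$69,750

EV = 1/8 × 67000 + 3/8 × 55000 + 1/8 × 80000 + 3/8 × 82000 = 8375 + 20625 + 10000 + 30750 = 69750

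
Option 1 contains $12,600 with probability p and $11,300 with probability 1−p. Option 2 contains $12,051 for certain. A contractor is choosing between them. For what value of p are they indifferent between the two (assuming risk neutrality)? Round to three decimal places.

p = 0.578

p·12600 + (1−p)·11300 = 12051
1300p + 11300 = 12051
p = (12051 − 11300) / 1300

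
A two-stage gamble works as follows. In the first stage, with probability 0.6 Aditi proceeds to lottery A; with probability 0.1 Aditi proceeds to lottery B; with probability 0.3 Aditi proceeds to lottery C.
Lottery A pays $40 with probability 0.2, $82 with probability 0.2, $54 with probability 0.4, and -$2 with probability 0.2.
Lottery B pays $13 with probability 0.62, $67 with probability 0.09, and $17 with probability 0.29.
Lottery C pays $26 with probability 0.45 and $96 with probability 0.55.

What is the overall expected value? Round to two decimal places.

$48.61

EV(A) = 0.2 × 40 + 0.2 × 82 + 0.4 × 54 + 0.2 × (-2) = 8 + 16.4 + 21.6 − 0.4 = 45.6
EV(B) = 0.62 × 13 + 0.09 × 67 + 0.29 × 17 = 8.06 + 6.03 + 4.93 = 19.02
EV(C) = 0.45 × 26 + 0.55 × 96 = 11.7 + 52.8 = 64.5
Overall = 0.6 × 45.6 + 0.1 × 19.02 + 0.3 × 64.5 = 27.36 + 1.902 + 19.35 = 48.612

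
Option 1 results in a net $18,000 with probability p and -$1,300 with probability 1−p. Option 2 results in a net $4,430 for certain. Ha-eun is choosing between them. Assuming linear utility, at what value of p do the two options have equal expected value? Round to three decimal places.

p = 0.297

p·18000 + (1−p)·(-1300) = 4430
19300p − 1300 = 4430
p = (4430 + 1300) / 19300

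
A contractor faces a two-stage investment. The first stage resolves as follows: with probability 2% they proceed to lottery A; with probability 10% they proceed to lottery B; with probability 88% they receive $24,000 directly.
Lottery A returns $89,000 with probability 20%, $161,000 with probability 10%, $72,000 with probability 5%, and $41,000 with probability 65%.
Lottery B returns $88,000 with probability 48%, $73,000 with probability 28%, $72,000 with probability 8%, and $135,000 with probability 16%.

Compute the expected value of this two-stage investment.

EV(A) = 0.2 × 89000 + 0.1 × 161000 + 0.05 × 72000 + 0.65 × 41000 = 17800 + 16100 + 3600 + 26650 = 64150
EV(B) = 0.48 × 88000 + 0.28 × 73000 + 0.08 × 72000 + 0.16 × 135000 = 42240 + 20440 + 5760 + 21600 = 90040
Branch C: 24000 (certain)
Overall = 0.02 × 64150 + 0.1 × 90040 + 0.88 × 24000 = 1283 + 9004 + 21120 = 31407

$31,407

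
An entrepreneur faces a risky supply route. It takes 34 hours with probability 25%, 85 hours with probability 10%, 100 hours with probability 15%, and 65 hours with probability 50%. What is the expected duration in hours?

EV = 0.25 × 34 + 0.1 × 85 + 0.15 × 100 + 0.5 × 65 = 8.5 + 8.5 + 15 + 32.5 = 64.5

64.5 hours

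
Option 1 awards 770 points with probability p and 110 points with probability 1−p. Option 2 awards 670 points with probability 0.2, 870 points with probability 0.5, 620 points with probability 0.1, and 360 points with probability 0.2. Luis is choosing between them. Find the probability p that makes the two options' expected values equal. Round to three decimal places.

EV(Option 2) = 0.2 × 670 + 0.5 × 870 + 0.1 × 620 + 0.2 × 360 = 134 + 435 + 62 + 72 = 703
p·770 + (1−p)·110 = 703
660p + 110 = 703
p = (703 − 110) / 660

p = 0.898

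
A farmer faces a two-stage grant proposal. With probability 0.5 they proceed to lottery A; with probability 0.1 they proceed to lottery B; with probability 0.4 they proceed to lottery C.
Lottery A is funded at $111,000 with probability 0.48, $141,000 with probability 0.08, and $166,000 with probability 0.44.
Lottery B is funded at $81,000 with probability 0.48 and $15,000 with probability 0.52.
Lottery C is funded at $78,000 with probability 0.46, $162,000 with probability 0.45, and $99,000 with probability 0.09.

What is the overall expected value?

EV(A) = 0.48 × 111000 + 0.08 × 141000 + 0.44 × 166000 = 53280 + 11280 + 73040 = 137600
EV(B) = 0.48 × 81000 + 0.52 × 15000 = 38880 + 7800 = 46680
EV(C) = 0.46 × 78000 + 0.45 × 162000 + 0.09 × 99000 = 35880 + 72900 + 8910 = 117690
Overall = 0.5 × 137600 + 0.1 × 46680 + 0.4 × 117690 = 68800 + 4668 + 47076 = 120544

$120,544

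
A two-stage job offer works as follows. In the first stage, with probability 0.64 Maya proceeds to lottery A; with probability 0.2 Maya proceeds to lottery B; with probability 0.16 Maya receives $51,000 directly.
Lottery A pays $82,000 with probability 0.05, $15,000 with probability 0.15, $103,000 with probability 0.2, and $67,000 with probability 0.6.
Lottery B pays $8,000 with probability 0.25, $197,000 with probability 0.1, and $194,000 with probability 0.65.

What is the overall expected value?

$80,696

EV(A) = 0.05 × 82000 + 0.15 × 15000 + 0.2 × 103000 + 0.6 × 67000 = 4100 + 2250 + 20600 + 40200 = 67150
EV(B) = 0.25 × 8000 + 0.1 × 197000 + 0.65 × 194000 = 2000 + 19700 + 126100 = 147800
Branch C: 51000 (certain)
Overall = 0.64 × 67150 + 0.2 × 147800 + 0.16 × 51000 = 42976 + 29560 + 8160 = 80696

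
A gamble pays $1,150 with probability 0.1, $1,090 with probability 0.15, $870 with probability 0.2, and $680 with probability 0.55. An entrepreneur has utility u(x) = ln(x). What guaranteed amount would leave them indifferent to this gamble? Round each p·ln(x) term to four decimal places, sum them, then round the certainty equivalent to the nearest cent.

$808.19

E[u] = 0.1·ln(1150) + 0.15·ln(1090) + 0.2·ln(870) + 0.55·ln(680) = 0.7048 + 1.0491 + 1.3537 + 3.5872 = 6.6948
CE = e^6.6948 ≈ 808.19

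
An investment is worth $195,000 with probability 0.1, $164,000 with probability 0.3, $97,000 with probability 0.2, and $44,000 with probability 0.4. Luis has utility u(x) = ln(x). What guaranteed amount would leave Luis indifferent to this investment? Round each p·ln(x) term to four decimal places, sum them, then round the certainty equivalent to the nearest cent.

E[u] = 0.1·ln(195000) + 0.3·ln(164000) + 0.2·ln(97000) + 0.4·ln(44000) = 1.2181 + 3.6023 + 2.2965 + 4.2768 = 11.3937
CE = e^11.3937 ≈ 88760.77

$88,760.77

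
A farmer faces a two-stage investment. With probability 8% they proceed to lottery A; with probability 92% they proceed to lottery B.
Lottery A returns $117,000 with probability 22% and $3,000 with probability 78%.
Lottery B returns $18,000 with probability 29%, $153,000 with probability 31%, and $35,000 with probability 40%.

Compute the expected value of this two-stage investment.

EV(A) = 0.22 × 117000 + 0.78 × 3000 = 25740 + 2340 = 28080
EV(B) = 0.29 × 18000 + 0.31 × 153000 + 0.4 × 35000 = 5220 + 47430 + 14000 = 66650
Overall = 0.08 × 28080 + 0.92 × 66650 = 2246.4 + 61318 = 63564.4

$63,564.40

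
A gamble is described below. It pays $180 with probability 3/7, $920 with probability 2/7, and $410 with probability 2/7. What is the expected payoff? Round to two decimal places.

$457.14

EV = 3/7 × 180 + 2/7 × 920 + 2/7 × 410 = 77.1429 + 262.8571 + 117.1429 = 457.1429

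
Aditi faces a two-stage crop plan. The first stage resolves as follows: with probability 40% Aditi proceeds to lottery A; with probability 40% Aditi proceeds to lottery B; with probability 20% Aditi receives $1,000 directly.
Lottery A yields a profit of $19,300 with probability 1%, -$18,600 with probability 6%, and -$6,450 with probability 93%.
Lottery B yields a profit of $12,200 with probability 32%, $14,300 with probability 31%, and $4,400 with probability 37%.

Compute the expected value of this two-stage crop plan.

$1,417.40

EV(A) = 0.01 × 19300 + 0.06 × (-18600) + 0.93 × (-6450) = 193 − 1116 − 5998.5 = -6921.5
EV(B) = 0.32 × 12200 + 0.31 × 14300 + 0.37 × 4400 = 3904 + 4433 + 1628 = 9965
Branch C: 1000 (certain)
Overall = 0.4 × (-6921.5) + 0.4 × 9965 + 0.2 × 1000 = -2768.6 + 3986 + 200 = 1417.4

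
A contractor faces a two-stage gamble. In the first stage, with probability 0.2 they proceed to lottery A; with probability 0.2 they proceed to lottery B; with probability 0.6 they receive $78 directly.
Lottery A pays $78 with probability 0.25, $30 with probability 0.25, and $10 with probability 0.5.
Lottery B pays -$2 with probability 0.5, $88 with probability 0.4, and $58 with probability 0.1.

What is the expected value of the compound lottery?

EV(A) = 0.25 × 78 + 0.25 × 30 + 0.5 × 10 = 19.5 + 7.5 + 5 = 32
EV(B) = 0.5 × (-2) + 0.4 × 88 + 0.1 × 58 = -1 + 35.2 + 5.8 = 40
Branch C: 78 (certain)
Overall = 0.2 × 32 + 0.2 × 40 + 0.6 × 78 = 6.4 + 8 + 46.8 = 61.2

$61.20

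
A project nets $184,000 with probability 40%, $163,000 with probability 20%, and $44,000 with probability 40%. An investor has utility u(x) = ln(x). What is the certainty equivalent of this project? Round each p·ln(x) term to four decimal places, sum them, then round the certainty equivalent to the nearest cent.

E[u] = 0.4·ln(184000) + 0.2·ln(163000) + 0.4·ln(44000) = 4.8491 + 2.4003 + 4.2768 = 11.5262
CE = e^11.5262 ≈ 101336.30

$101,336.30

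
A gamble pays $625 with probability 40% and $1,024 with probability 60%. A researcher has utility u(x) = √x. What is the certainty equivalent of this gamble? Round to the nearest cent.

$852.64

E[u] = 0.4·√625 + 0.6·√1024 = 0.4·25 + 0.6·32 = 29.2
CE = (29.2)² = 852.64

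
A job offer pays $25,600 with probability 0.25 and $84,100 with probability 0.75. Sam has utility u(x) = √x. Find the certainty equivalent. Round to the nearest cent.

$66,306.25

E[u] = 0.25·√25600 + 0.75·√84100 = 0.25·160 + 0.75·290 = 257.5
CE = (257.5)² = 66306.25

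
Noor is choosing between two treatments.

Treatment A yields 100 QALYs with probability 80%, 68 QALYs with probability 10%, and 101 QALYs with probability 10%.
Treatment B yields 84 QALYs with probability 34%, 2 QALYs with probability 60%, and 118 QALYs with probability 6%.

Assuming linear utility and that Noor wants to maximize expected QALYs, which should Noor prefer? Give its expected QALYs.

Treatment A = 0.8 × 100 + 0.1 × 68 + 0.1 × 101 = 80 + 6.8 + 10.1 = 96.9
Treatment B = 0.34 × 84 + 0.6 × 2 + 0.06 × 118 = 28.56 + 1.2 + 7.08 = 36.84

Treatment A (96.9 QALYs)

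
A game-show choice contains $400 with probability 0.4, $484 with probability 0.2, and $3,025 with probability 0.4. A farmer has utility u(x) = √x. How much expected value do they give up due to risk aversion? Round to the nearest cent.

$283.44

E[u] = 0.4·√400 + 0.2·√484 + 0.4·√3025 = 0.4·20 + 0.2·22 + 0.4·55 = 34.4
CE = (34.4)² = 1183.36
Risk premium = EV − CE = 1466.8 − 1183.36 = 283.44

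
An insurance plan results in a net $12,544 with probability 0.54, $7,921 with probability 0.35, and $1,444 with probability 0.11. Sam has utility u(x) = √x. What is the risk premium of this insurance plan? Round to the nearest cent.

$525.39

E[u] = 0.54·√12544 + 0.35·√7921 + 0.11·√1444 = 0.54·112 + 0.35·89 + 0.11·38 = 95.81
CE = (95.81)² = 9179.5561
Risk premium = EV − CE = 9704.95 − 9179.5561 = 525.3939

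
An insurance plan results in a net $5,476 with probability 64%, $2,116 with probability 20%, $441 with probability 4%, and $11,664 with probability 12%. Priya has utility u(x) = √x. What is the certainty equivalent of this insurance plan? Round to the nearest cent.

E[u] = 0.64·√5476 + 0.2·√2116 + 0.04·√441 + 0.12·√11664 = 0.64·74 + 0.2·46 + 0.04·21 + 0.12·108 = 70.36
CE = (70.36)² = 4950.5296

$4,950.53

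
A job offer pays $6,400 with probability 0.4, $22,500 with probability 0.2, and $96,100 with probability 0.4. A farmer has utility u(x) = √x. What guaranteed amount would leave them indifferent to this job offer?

$34,596

E[u] = 0.4·√6400 + 0.2·√22500 + 0.4·√96100 = 0.4·80 + 0.2·150 + 0.4·310 = 186
CE = (186)² = 34596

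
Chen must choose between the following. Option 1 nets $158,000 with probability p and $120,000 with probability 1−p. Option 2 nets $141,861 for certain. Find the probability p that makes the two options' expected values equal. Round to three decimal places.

p = 0.575

p·158000 + (1−p)·120000 = 141861
38000p + 120000 = 141861
p = (141861 − 120000) / 38000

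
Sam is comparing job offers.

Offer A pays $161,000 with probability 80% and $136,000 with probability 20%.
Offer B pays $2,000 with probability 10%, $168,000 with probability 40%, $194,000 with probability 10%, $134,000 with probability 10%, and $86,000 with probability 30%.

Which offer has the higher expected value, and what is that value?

Offer A ($156,000)

Offer A = 0.8 × 161000 + 0.2 × 136000 = 128800 + 27200 = 156000
Offer B = 0.1 × 2000 + 0.4 × 168000 + 0.1 × 194000 + 0.1 × 134000 + 0.3 × 86000 = 200 + 67200 + 19400 + 13400 + 25800 = 126000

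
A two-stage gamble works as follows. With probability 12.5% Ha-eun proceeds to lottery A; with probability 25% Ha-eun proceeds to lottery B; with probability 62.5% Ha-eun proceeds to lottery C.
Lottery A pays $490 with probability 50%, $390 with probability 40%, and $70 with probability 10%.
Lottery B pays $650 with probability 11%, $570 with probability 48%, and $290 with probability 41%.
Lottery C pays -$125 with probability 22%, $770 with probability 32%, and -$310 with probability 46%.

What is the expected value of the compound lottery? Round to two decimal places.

$214.69

EV(A) = 0.5 × 490 + 0.4 × 390 + 0.1 × 70 = 245 + 156 + 7 = 408
EV(B) = 0.11 × 650 + 0.48 × 570 + 0.41 × 290 = 71.5 + 273.6 + 118.9 = 464
EV(C) = 0.22 × (-125) + 0.32 × 770 + 0.46 × (-310) = -27.5 + 246.4 − 142.6 = 76.3
Overall = 0.125 × 408 + 0.25 × 464 + 0.625 × 76.3 = 51 + 116 + 47.6875 = 214.6875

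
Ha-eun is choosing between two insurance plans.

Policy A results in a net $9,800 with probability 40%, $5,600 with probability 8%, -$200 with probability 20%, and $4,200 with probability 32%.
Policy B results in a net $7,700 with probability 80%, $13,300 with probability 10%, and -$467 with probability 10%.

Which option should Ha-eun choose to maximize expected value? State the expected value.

Policy B ($7,443.30)

Policy A = 0.4 × 9800 + 0.08 × 5600 + 0.2 × (-200) + 0.32 × 4200 = 3920 + 448 − 40 + 1344 = 5672
Policy B = 0.8 × 7700 + 0.1 × 13300 + 0.1 × (-467) = 6160 + 1330 − 46.7 = 7443.3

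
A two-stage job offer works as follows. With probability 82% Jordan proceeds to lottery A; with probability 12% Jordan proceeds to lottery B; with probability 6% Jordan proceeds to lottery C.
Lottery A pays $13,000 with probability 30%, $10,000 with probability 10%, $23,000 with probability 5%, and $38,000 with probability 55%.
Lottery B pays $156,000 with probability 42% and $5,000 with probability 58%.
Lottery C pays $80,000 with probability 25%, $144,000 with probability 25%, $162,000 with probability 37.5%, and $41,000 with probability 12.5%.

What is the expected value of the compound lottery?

EV(A) = 0.3 × 13000 + 0.1 × 10000 + 0.05 × 23000 + 0.55 × 38000 = 3900 + 1000 + 1150 + 20900 = 26950
EV(B) = 0.42 × 156000 + 0.58 × 5000 = 65520 + 2900 = 68420
EV(C) = 0.25 × 80000 + 0.25 × 144000 + 0.375 × 162000 + 0.125 × 41000 = 20000 + 36000 + 60750 + 5125 = 121875
Overall = 0.82 × 26950 + 0.12 × 68420 + 0.06 × 121875 = 22099 + 8210.4 + 7312.5 = 37621.9

$37,621.90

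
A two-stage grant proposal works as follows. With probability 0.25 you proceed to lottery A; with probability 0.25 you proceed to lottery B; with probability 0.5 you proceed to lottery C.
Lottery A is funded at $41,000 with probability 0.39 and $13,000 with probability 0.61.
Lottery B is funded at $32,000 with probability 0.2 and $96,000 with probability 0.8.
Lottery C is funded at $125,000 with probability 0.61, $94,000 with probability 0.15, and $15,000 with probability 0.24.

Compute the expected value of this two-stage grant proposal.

$73,755

EV(A) = 0.39 × 41000 + 0.61 × 13000 = 15990 + 7930 = 23920
EV(B) = 0.2 × 32000 + 0.8 × 96000 = 6400 + 76800 = 83200
EV(C) = 0.61 × 125000 + 0.15 × 94000 + 0.24 × 15000 = 76250 + 14100 + 3600 = 93950
Overall = 0.25 × 23920 + 0.25 × 83200 + 0.5 × 93950 = 5980 + 20800 + 46975 = 73755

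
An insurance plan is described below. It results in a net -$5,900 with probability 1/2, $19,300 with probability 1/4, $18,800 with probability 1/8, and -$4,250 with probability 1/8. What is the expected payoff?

$3,693.75

EV = 1/2 × (-5900) + 1/4 × 19300 + 1/8 × 18800 + 1/8 × (-4250) = -2950 + 4825 + 2350 − 531.25 = 3693.75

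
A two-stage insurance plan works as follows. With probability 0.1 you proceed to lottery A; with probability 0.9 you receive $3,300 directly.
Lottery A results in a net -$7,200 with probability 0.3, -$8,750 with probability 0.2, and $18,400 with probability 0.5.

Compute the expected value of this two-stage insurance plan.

EV(A) = 0.3 × (-7200) + 0.2 × (-8750) + 0.5 × 18400 = -2160 − 1750 + 9200 = 5290
Branch B: 3300 (certain)
Overall = 0.1 × 5290 + 0.9 × 3300 = 529 + 2970 = 3499

$3,499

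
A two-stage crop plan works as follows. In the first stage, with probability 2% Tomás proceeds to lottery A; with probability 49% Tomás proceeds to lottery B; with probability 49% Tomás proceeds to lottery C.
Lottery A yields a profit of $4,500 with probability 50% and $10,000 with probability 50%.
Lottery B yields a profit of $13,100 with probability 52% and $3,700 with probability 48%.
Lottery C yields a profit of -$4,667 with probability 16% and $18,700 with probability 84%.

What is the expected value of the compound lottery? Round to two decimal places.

EV(A) = 0.5 × 4500 + 0.5 × 10000 = 2250 + 5000 = 7250
EV(B) = 0.52 × 13100 + 0.48 × 3700 = 6812 + 1776 = 8588
EV(C) = 0.16 × (-4667) + 0.84 × 18700 = -746.72 + 15708 = 14961.28
Overall = 0.02 × 7250 + 0.49 × 8588 + 0.49 × 14961.28 = 145 + 4208.12 + 7331.0272 = 11684.1472

$11,684.15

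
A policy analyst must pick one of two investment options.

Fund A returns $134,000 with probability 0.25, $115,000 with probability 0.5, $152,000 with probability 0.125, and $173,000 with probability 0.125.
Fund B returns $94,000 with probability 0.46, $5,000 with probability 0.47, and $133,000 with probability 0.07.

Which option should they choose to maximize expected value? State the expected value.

Fund A ($131,625)

Fund A = 0.25 × 134000 + 0.5 × 115000 + 0.125 × 152000 + 0.125 × 173000 = 33500 + 57500 + 19000 + 21625 = 131625
Fund B = 0.46 × 94000 + 0.47 × 5000 + 0.07 × 133000 = 43240 + 2350 + 9310 = 54900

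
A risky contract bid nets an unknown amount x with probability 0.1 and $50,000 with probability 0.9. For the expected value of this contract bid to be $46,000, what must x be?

0.1·x + 0.9·50000 = 46000
0.1·x = 46000 − 45000 = 1000
x = 1000 / 0.1 = 10000

x = $10,000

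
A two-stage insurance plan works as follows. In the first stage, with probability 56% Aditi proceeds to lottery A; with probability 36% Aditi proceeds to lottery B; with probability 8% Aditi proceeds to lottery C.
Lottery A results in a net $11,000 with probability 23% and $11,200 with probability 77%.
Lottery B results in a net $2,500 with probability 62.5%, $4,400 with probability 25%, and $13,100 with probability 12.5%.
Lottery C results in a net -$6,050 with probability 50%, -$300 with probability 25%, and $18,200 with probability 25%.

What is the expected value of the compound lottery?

EV(A) = 0.23 × 11000 + 0.77 × 11200 = 2530 + 8624 = 11154
EV(B) = 0.625 × 2500 + 0.25 × 4400 + 0.125 × 13100 = 1562.5 + 1100 + 1637.5 = 4300
EV(C) = 0.5 × (-6050) + 0.25 × (-300) + 0.25 × 18200 = -3025 − 75 + 4550 = 1450
Overall = 0.56 × 11154 + 0.36 × 4300 + 0.08 × 1450 = 6246.24 + 1548 + 116 = 7910.24

$7,910.24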